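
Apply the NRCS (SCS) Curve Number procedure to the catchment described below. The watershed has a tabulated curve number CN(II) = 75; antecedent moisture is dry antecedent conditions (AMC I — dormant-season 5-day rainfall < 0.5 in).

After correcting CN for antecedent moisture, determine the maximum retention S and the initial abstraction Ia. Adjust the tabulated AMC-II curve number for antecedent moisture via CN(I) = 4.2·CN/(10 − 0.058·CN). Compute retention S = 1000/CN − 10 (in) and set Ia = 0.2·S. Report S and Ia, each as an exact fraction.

S = 500/63 in ≈ 7.937 in; Ia = 100/63 in ≈ 1.587 in

Adjust CN=75 to AMC I: 4.2·75/(10 − 0.058·75) → 315 ÷ (113/20) = 6300/113 ≈ 55.752
Retention S: 1000/CN − 10 with CN=55.752 → S = 500/63 ≈ 7.937 in
Ia = 0.2·(500/63) = 100/63 in ≈ 1.587 in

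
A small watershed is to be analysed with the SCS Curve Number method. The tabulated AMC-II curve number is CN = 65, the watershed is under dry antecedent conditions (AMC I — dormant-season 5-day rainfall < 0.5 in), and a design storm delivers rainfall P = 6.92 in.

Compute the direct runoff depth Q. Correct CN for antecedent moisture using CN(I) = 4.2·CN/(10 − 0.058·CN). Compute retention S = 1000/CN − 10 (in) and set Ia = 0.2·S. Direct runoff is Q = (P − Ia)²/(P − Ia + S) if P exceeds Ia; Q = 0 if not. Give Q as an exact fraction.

Dry (AMC I): CN(I) = 4.2·65/(10 − 0.058·65) = 273/(623/100) = 3900/89 ≈ 43.820
S = 1000/(3900/89) − 10 = 500/39 in ≈ 12.821 in
Initial abstraction Ia = S/5 = (500/39)/5 = 100/39 ≈ 2.564 in
Excess rainfall: 6.920 − 2.564 = 4.356 in; P > Ia so Q > 0
Runoff Q = (P−Ia)²/(P−Ia+S) = (4.356)²/(4.356+12.821) = 18037009/16328325 ≈ 1.105 in

Q = 18037009/16328325 in ≈ 1.105 in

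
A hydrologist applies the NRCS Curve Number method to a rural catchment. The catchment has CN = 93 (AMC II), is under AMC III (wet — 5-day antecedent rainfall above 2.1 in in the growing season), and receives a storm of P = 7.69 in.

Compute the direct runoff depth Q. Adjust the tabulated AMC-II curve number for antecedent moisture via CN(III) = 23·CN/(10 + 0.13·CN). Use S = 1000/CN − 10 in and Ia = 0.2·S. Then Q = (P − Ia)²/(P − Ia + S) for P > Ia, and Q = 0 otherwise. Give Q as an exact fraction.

Q = 2659805453881/363820584900 in ≈ 7.311 in

Wet (AMC III): CN(III) = 23·93/(10 + 0.13·93) = 2139/(2209/100) = 213900/2209 ≈ 96.831
Max retention: S = 1000/(213900/2209) − 10 = 700/2139 in (≈ 0.327 in)
Ia = 0.2S: 0.2·0.327 = 0.065 in (exactly 140/2139)
Since P=7.690 > Ia=0.065: effective rainfall P−Ia = 1630891/213900 in
Q: (1630891/213900)² ÷ (1700891/213900) = 2659805453881/363820584900 in (≈ 7.311 in)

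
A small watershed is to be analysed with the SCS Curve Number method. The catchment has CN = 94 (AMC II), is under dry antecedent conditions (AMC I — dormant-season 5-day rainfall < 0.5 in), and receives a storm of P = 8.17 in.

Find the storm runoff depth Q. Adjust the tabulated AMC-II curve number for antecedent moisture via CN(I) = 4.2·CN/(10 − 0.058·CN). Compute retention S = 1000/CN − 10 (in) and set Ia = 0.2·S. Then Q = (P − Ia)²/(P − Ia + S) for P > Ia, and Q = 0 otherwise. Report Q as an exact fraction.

Adjust CN=94 to AMC I: 4.2·94/(10 − 0.058·94) → (1974/5) ÷ (1137/250) = 32900/379 ≈ 86.807
Max retention: S = 1000/(32900/379) − 10 = 500/329 in (≈ 1.520 in)
Initial abstraction Ia = S/5 = (500/329)/5 = 100/329 ≈ 0.304 in
Since P=8.170 > Ia=0.304: effective rainfall P−Ia = 258793/32900 in
Runoff Q = (P−Ia)²/(P−Ia+S) = (7.866)²/(7.866+1.520) = 66973816849/10159289700 ≈ 6.592 in

Q = 66973816849/10159289700 in ≈ 6.592 in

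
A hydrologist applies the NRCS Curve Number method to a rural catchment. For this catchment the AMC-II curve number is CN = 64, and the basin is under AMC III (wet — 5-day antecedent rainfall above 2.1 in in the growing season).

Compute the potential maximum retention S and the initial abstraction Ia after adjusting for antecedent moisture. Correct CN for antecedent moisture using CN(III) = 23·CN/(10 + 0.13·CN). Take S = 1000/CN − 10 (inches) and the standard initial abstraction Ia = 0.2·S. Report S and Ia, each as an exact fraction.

Adjust CN=64 to AMC III: 23·64/(10 + 0.13·64) → 1472 ÷ (458/25) = 18400/229 ≈ 80.349
Retention S: 1000/CN − 10 with CN=80.349 → S = 225/92 ≈ 2.446 in
Ia = 0.2·(225/92) = 45/92 in ≈ 0.489 in

S = 225/92 in ≈ 2.446 in; Ia = 45/92 in ≈ 0.489 in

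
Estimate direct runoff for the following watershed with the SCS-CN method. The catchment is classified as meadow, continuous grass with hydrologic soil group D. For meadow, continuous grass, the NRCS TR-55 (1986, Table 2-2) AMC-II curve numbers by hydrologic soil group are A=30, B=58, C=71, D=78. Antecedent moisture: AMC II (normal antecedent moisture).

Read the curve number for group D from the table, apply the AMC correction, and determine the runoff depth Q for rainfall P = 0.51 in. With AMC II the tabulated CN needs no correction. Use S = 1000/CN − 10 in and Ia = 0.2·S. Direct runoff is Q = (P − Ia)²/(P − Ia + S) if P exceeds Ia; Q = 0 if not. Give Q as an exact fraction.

NRCS table: meadow, continuous grass, soil group D → CN(II) = 78
AMC II — tabulated CN = 78 applies directly.
S = 1000/78 − 10 = 110/39 in ≈ 2.821 in
Ia = 0.2S: 0.2·2.821 = 0.564 in (exactly 22/39)
P = 0.510 ≤ Ia = 0.564 in: entire storm abstracted, Q = 0.

Q = 0 in ≈ 0.000 in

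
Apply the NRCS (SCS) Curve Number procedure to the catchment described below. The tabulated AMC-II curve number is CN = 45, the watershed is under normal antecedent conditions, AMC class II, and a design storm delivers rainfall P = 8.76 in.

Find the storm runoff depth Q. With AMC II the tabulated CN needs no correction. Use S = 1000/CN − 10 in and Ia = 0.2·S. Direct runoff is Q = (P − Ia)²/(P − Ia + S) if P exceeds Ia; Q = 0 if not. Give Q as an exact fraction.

Q = 2019241/938475 in ≈ 2.152 in

Average conditions: CN = 45 (no AMC adjustment).
Max retention: S = 1000/45 − 10 = 110/9 in (≈ 12.222 in)
Ia = 0.2·(110/9) = 22/9 in ≈ 2.444 in
P − Ia = 8.760 − 2.444 = 1421/225 ≈ 6.316 in (> 0, runoff occurs)
Runoff Q = (P−Ia)²/(P−Ia+S) = (6.316)²/(6.316+12.222) = 2019241/938475 ≈ 2.152 in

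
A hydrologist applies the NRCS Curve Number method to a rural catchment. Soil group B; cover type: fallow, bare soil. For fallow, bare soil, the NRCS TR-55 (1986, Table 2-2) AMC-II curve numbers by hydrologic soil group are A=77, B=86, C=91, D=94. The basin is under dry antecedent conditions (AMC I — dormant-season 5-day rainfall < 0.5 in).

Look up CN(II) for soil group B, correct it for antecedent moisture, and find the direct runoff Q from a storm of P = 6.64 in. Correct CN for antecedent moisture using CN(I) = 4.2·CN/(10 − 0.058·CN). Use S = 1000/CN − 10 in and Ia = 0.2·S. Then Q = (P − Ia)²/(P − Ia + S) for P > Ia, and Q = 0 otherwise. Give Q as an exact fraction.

NRCS table: fallow, bare soil, soil group B → CN(II) = 86
Adjust CN=86 to AMC I: 4.2·86/(10 − 0.058·86) → (1806/5) ÷ (1253/250) = 12900/179 ≈ 72.067
S = 1000/(12900/179) − 10 = 500/129 in ≈ 3.876 in
Initial abstraction Ia = S/5 = (500/129)/5 = 100/129 ≈ 0.775 in
Since P=6.640 > Ia=0.775: effective rainfall P−Ia = 18914/3225 in
Q = (18914/3225)²/((18914/3225) + 500/129) = (357739396/10400625)/(31414/3225) = 178869698/50655075 in ≈ 3.531 in

Q = 178869698/50655075 in ≈ 3.531 in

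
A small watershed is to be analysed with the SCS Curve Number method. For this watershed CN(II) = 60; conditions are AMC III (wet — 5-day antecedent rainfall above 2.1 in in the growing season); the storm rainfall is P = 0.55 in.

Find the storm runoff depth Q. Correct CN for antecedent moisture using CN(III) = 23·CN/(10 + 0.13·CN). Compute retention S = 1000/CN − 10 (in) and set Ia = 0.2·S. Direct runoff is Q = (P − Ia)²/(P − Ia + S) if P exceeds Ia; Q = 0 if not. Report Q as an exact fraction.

Q = 0 in ≈ 0.000 in

CN(III) from CN(II)=60: (23·60)/(10 + 0.13·60) = 6900/89 ≈ 77.528
Max retention: S = 1000/(6900/89) − 10 = 200/69 in (≈ 2.899 in)
Initial abstraction Ia = S/5 = (200/69)/5 = 40/69 ≈ 0.580 in
P = 0.550 ≤ Ia = 0.580 in: entire storm abstracted, Q = 0.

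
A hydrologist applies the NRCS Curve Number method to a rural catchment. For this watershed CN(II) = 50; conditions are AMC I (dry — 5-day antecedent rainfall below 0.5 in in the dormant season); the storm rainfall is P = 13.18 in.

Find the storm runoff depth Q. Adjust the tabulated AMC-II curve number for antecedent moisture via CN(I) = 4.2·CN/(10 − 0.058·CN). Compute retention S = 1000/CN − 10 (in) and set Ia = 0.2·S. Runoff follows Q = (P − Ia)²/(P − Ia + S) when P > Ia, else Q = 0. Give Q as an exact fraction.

Q = 78127921/35530950 in ≈ 2.199 in

CN(I) from CN(II)=50: (4.2·50)/(10 − 0.058·50) = 2100/71 ≈ 29.577
S = 1000/(2100/71) − 10 = 500/21 in ≈ 23.810 in
Initial abstraction Ia = S/5 = (500/21)/5 = 100/21 ≈ 4.762 in
Excess rainfall: 13.180 − 4.762 = 8.418 in; P > Ia so Q > 0
Q: (8839/1050)² ÷ (33839/1050) = 78127921/35530950 in (≈ 2.199 in)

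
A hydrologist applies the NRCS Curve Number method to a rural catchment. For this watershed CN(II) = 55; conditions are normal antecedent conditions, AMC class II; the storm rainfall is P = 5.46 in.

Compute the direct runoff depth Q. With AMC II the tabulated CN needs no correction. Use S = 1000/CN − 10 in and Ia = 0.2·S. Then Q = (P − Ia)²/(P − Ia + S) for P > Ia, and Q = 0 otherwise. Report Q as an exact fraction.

AMC II — tabulated CN = 55 applies directly.
Retention S: 1000/CN − 10 with CN=55.000 → S = 90/11 ≈ 8.182 in
Initial abstraction Ia = S/5 = (90/11)/5 = 18/11 ≈ 1.636 in
Excess rainfall: 5.460 − 1.636 = 3.824 in; P > Ia so Q > 0
Q: (2103/550)² ÷ (6603/550) = 1474203/1210550 in (≈ 1.218 in)

Q = 1474203/1210550 in ≈ 1.218 in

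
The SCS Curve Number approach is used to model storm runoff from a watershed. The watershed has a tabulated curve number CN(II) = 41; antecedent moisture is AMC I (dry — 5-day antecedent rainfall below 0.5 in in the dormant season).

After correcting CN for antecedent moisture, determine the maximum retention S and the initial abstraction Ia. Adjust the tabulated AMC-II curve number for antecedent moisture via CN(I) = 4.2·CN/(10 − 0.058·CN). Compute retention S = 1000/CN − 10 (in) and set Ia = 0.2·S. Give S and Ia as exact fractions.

Dry (AMC I): CN(I) = 4.2·41/(10 − 0.058·41) = (861/5)/(3811/500) = 86100/3811 ≈ 22.592
S = 1000/(86100/3811) − 10 = 29500/861 in ≈ 34.262 in
Ia = 0.2S: 0.2·34.262 = 6.852 in (exactly 5900/861)

S = 29500/861 in ≈ 34.262 in; Ia = 5900/861 in ≈ 6.852 in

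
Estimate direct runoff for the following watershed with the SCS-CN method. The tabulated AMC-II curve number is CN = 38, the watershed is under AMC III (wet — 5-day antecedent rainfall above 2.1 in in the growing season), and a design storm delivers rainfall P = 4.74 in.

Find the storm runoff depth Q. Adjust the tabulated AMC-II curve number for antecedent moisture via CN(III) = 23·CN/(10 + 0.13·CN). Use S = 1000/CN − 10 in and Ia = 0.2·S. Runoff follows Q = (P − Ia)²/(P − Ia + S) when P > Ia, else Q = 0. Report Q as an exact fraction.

Q = 5266259761/4972382650 in ≈ 1.059 in

CN(III) from CN(II)=38: (23·38)/(10 + 0.13·38) = 43700/747 ≈ 58.501
Max retention: S = 1000/(43700/747) − 10 = 3100/437 in (≈ 7.094 in)
Ia = 0.2·(3100/437) = 620/437 in ≈ 1.419 in
Excess rainfall: 4.740 − 1.419 = 3.321 in; P > Ia so Q > 0
Q = (72569/21850)²/((72569/21850) + 3100/437) = (5266259761/477422500)/(227569/21850) = 5266259761/4972382650 in ≈ 1.059 in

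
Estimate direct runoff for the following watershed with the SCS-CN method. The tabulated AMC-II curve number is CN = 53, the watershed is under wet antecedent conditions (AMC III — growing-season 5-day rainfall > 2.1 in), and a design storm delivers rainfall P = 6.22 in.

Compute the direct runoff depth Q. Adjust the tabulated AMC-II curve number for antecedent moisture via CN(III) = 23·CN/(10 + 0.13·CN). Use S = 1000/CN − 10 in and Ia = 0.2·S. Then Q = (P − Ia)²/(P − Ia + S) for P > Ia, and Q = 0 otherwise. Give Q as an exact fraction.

Wet (AMC III): CN(III) = 23·53/(10 + 0.13·53) = 1219/(1689/100) = 121900/1689 ≈ 72.173
Max retention: S = 1000/(121900/1689) − 10 = 4700/1219 in (≈ 3.856 in)
Initial abstraction Ia = S/5 = (4700/1219)/5 = 940/1219 ≈ 0.771 in
Excess rainfall: 6.220 − 0.771 = 5.449 in; P > Ia so Q > 0
Q: (332109/60950)² ÷ (567109/60950) = 110296387881/34565293550 in (≈ 3.191 in)

Q = 110296387881/34565293550 in ≈ 3.191 in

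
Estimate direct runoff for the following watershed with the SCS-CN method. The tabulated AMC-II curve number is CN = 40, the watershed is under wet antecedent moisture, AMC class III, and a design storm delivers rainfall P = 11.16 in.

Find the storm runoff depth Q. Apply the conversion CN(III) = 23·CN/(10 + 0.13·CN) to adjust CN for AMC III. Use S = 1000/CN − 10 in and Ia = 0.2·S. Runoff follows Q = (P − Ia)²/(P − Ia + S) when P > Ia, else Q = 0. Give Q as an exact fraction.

Q = 10704963/1804925 in ≈ 5.931 in

CN(III) from CN(II)=40: (23·40)/(10 + 0.13·40) = 1150/19 ≈ 60.526
Retention S: 1000/CN − 10 with CN=60.526 → S = 150/23 ≈ 6.522 in
Ia = 0.2·(150/23) = 30/23 in ≈ 1.304 in
P − Ia = 11.160 − 1.304 = 5667/575 ≈ 9.856 in (> 0, runoff occurs)
Q: (5667/575)² ÷ (9417/575) = 10704963/1804925 in (≈ 5.931 in)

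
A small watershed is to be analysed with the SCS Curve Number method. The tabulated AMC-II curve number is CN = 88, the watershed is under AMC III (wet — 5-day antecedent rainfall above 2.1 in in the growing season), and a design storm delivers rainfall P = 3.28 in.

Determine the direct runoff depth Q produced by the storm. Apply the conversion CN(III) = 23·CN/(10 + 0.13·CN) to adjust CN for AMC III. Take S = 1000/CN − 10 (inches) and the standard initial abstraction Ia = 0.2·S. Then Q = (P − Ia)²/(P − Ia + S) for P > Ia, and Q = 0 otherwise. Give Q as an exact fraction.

Adjust CN=88 to AMC III: 23·88/(10 + 0.13·88) → 2024 ÷ (536/25) = 6325/67 ≈ 94.403
Max retention: S = 1000/(6325/67) − 10 = 150/253 in (≈ 0.593 in)
Ia = 0.2·(150/253) = 30/253 in ≈ 0.119 in
Since P=3.280 > Ia=0.119: effective rainfall P−Ia = 19996/6325 in
Q: (19996/6325)² ÷ (23746/6325) = 199920008/75096725 in (≈ 2.662 in)

Q = 199920008/75096725 in ≈ 2.662 in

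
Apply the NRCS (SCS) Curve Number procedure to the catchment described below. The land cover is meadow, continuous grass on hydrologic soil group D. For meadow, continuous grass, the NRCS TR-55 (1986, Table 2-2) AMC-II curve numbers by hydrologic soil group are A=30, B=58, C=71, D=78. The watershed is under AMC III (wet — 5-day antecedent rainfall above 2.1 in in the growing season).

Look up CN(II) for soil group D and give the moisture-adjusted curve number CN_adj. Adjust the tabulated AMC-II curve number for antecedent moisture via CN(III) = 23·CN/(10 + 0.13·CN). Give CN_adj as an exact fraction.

NRCS table: meadow, continuous grass, soil group D → CN(II) = 78
Adjust CN=78 to AMC III: 23·78/(10 + 0.13·78) → 1794 ÷ (1007/50) = 89700/1007 ≈ 89.076

CN_adj = 89700/1007 ≈ 89.076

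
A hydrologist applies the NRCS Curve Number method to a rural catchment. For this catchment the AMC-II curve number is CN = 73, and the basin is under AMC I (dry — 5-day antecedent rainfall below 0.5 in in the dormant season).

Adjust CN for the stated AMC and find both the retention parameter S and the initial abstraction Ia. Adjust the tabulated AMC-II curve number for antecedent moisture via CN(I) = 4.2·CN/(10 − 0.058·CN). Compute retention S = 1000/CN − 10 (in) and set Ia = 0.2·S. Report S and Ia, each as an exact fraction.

S = 4500/511 in ≈ 8.806 in; Ia = 900/511 in ≈ 1.761 in

Dry (AMC I): CN(I) = 4.2·73/(10 − 0.058·73) = (1533/5)/(2883/500) = 51100/961 ≈ 53.174
Max retention: S = 1000/(51100/961) − 10 = 4500/511 in (≈ 8.806 in)
Initial abstraction Ia = S/5 = (4500/511)/5 = 900/511 ≈ 1.761 in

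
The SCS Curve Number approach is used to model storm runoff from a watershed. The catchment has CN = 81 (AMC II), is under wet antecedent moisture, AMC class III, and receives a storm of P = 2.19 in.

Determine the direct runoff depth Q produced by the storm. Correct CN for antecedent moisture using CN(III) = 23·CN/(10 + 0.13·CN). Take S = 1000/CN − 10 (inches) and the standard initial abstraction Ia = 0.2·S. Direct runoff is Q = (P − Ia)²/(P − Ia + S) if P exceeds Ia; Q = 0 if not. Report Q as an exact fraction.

Q = 136897780009/104327441100 in ≈ 1.312 in

Adjust CN=81 to AMC III: 23·81/(10 + 0.13·81) → 1863 ÷ (2053/100) = 186300/2053 ≈ 90.745
Retention S: 1000/CN − 10 with CN=90.745 → S = 1900/1863 ≈ 1.020 in
Ia = 0.2·(1900/1863) = 380/1863 in ≈ 0.204 in
Since P=2.190 > Ia=0.204: effective rainfall P−Ia = 369997/186300 in
Q = (369997/186300)²/((369997/186300) + 1900/1863) = (136897780009/34707690000)/(559997/186300) = 136897780009/104327441100 in ≈ 1.312 in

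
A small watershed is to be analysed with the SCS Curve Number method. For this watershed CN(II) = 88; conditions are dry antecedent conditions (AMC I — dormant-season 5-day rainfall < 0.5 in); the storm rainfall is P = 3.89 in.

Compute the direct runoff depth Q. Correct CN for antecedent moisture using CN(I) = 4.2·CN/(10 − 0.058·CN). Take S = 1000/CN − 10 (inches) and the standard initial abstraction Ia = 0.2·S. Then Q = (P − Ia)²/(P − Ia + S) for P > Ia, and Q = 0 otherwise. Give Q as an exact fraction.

Q = 622652209/384638100 in ≈ 1.619 in

CN(I) from CN(II)=88: (4.2·88)/(10 − 0.058·88) = 3850/51 ≈ 75.490
Max retention: S = 1000/(3850/51) − 10 = 250/77 in (≈ 3.247 in)
Initial abstraction Ia = S/5 = (250/77)/5 = 50/77 ≈ 0.649 in
Since P=3.890 > Ia=0.649: effective rainfall P−Ia = 24953/7700 in
Q = (24953/7700)²/((24953/7700) + 250/77) = (622652209/59290000)/(49953/7700) = 622652209/384638100 in ≈ 1.619 in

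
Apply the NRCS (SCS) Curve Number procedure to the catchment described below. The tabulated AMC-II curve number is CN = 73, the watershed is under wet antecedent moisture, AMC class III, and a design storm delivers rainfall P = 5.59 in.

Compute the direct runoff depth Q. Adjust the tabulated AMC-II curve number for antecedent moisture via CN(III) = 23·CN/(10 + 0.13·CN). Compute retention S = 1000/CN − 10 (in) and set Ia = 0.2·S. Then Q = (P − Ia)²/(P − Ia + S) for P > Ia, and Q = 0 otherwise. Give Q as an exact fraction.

Q = 782448162721/193850791900 in ≈ 4.036 in

CN(III) from CN(II)=73: (23·73)/(10 + 0.13·73) = 167900/1949 ≈ 86.147
Max retention: S = 1000/(167900/1949) − 10 = 2700/1679 in (≈ 1.608 in)
Ia = 0.2·(2700/1679) = 540/1679 in ≈ 0.322 in
Since P=5.590 > Ia=0.322: effective rainfall P−Ia = 884561/167900 in
Q: (884561/167900)² ÷ (1154561/167900) = 782448162721/193850791900 in (≈ 4.036 in)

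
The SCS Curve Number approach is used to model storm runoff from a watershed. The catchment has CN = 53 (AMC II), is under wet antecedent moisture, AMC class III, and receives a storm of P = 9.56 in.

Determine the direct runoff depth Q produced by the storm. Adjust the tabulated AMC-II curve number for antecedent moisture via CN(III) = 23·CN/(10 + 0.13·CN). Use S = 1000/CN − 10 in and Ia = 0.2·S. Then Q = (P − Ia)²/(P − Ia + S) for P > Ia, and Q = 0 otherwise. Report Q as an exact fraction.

CN(III) from CN(II)=53: (23·53)/(10 + 0.13·53) = 121900/1689 ≈ 72.173
S = 1000/(121900/1689) − 10 = 4700/1219 in ≈ 3.856 in
Initial abstraction Ia = S/5 = (4700/1219)/5 = 940/1219 ≈ 0.771 in
Since P=9.560 > Ia=0.771: effective rainfall P−Ia = 267841/30475 in
Q = (267841/30475)²/((267841/30475) + 4700/1219) = (71738801281/928725625)/(385341/30475) = 71738801281/11743266975 in ≈ 6.109 in

Q = 71738801281/11743266975 in ≈ 6.109 in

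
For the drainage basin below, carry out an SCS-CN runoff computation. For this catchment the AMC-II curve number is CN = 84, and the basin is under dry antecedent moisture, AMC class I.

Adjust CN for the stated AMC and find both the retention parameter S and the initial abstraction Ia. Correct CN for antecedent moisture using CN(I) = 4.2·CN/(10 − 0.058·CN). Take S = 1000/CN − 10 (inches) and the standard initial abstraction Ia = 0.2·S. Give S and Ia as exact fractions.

Dry (AMC I): CN(I) = 4.2·84/(10 − 0.058·84) = (1764/5)/(641/125) = 44100/641 ≈ 68.799
Max retention: S = 1000/(44100/641) − 10 = 2000/441 in (≈ 4.535 in)
Ia = 0.2S: 0.2·4.535 = 0.907 in (exactly 400/441)

S = 2000/441 in ≈ 4.535 in; Ia = 400/441 in ≈ 0.907 in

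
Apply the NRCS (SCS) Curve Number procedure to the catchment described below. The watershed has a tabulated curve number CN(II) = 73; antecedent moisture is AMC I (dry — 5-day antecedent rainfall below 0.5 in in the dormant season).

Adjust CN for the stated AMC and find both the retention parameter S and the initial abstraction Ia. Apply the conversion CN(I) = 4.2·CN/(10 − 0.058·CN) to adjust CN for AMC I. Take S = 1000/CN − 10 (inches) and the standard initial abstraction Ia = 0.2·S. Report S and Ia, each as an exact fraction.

Adjust CN=73 to AMC I: 4.2·73/(10 − 0.058·73) → (1533/5) ÷ (2883/500) = 51100/961 ≈ 53.174
S = 1000/(51100/961) − 10 = 4500/511 in ≈ 8.806 in
Ia = 0.2S: 0.2·8.806 = 1.761 in (exactly 900/511)

S = 4500/511 in ≈ 8.806 in; Ia = 900/511 in ≈ 1.761 in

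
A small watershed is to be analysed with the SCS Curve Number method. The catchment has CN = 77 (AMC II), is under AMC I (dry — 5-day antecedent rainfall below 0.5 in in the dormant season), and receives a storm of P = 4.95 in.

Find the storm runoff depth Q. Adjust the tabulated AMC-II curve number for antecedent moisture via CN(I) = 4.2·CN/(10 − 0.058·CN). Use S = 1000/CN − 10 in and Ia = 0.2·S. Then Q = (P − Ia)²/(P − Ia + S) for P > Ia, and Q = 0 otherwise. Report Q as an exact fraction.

Q = 13014930889/11127644220 in ≈ 1.170 in

Adjust CN=77 to AMC I: 4.2·77/(10 − 0.058·77) → (1617/5) ÷ (2767/500) = 161700/2767 ≈ 58.439
Max retention: S = 1000/(161700/2767) − 10 = 11500/1617 in (≈ 7.112 in)
Ia = 0.2·(11500/1617) = 2300/1617 in ≈ 1.422 in
Excess rainfall: 4.950 − 1.422 = 3.528 in; P > Ia so Q > 0
Runoff Q = (P−Ia)²/(P−Ia+S) = (3.528)²/(3.528+7.112) = 13014930889/11127644220 ≈ 1.170 in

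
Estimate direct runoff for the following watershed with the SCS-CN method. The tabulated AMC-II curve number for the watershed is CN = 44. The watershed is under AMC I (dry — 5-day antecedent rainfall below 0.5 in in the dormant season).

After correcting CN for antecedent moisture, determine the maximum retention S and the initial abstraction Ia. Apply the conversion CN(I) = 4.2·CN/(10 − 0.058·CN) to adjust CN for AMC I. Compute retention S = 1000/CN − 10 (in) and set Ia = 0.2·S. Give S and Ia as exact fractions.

Adjust CN=44 to AMC I: 4.2·44/(10 − 0.058·44) → (924/5) ÷ (931/125) = 3300/133 ≈ 24.812
S = 1000/(3300/133) − 10 = 1000/33 in ≈ 30.303 in
Ia = 0.2S: 0.2·30.303 = 6.061 in (exactly 200/33)

S = 1000/33 in ≈ 30.303 in; Ia = 200/33 in ≈ 6.061 in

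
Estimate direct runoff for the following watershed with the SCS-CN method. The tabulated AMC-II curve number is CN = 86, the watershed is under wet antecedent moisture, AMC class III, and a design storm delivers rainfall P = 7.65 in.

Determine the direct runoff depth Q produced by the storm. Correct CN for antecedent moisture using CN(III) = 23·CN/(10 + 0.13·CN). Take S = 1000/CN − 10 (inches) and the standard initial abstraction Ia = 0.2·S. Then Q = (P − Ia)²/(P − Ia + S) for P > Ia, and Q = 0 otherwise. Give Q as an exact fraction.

Q = 22057299289/3214586260 in ≈ 6.862 in

CN(III) from CN(II)=86: (23·86)/(10 + 0.13·86) = 98900/1059 ≈ 93.390
S = 1000/(98900/1059) − 10 = 700/989 in ≈ 0.708 in
Ia = 0.2·(700/989) = 140/989 in ≈ 0.142 in
P − Ia = 7.650 − 0.142 = 148517/19780 ≈ 7.508 in (> 0, runoff occurs)
Q = (148517/19780)²/((148517/19780) + 700/989) = (22057299289/391248400)/(162517/19780) = 22057299289/3214586260 in ≈ 6.862 in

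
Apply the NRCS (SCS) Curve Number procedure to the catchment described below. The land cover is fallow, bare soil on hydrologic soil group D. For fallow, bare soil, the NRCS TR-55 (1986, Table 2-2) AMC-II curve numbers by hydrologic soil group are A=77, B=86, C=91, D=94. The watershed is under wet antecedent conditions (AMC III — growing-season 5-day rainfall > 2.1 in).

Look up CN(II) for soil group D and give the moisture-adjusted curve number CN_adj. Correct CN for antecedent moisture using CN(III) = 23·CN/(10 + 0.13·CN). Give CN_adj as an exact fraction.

CN_adj = 108100/1111 ≈ 97.300

NRCS table: fallow, bare soil, soil group D → CN(II) = 94
Adjust CN=94 to AMC III: 23·94/(10 + 0.13·94) → 2162 ÷ (1111/50) = 108100/1111 ≈ 97.300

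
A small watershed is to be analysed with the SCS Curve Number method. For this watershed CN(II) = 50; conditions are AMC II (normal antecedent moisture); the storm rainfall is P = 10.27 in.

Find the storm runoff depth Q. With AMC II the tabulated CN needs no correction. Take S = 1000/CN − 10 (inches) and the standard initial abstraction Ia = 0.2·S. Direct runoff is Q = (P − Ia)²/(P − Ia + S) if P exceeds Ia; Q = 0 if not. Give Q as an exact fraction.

CN(II) = 50; AMC II needs no correction.
S = 1000/50 − 10 = 10 in ≈ 10.000 in
Ia = 0.2S: 0.2·10.000 = 2.000 in (exactly 2)
Excess rainfall: 10.270 − 2.000 = 8.270 in; P > Ia so Q > 0
Q: (827/100)² ÷ (1827/100) = 683929/182700 in (≈ 3.743 in)

Q = 683929/182700 in ≈ 3.743 in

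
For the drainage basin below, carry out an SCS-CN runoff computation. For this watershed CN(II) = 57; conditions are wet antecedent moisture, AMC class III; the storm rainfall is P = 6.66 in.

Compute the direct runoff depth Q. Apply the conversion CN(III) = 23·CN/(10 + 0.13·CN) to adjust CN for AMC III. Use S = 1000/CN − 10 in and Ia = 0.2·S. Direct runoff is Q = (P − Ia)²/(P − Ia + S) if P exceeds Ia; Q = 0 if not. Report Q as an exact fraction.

Adjust CN=57 to AMC III: 23·57/(10 + 0.13·57) → 1311 ÷ (1741/100) = 131100/1741 ≈ 75.302
S = 1000/(131100/1741) − 10 = 4300/1311 in ≈ 3.280 in
Ia = 0.2S: 0.2·3.280 = 0.656 in (exactly 860/1311)
Since P=6.660 > Ia=0.656: effective rainfall P−Ia = 393563/65550 in
Q = (393563/65550)²/((393563/65550) + 4300/1311) = (154891834969/4296802500)/(608563/65550) = 154891834969/39891304650 in ≈ 3.883 in

Q = 154891834969/39891304650 in ≈ 3.883 in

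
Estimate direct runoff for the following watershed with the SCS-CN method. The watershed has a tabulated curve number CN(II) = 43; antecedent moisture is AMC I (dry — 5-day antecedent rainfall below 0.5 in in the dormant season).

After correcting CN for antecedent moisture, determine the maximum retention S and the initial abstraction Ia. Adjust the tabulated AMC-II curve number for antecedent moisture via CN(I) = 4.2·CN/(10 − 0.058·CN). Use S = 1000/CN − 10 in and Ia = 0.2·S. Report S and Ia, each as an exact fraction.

Dry (AMC I): CN(I) = 4.2·43/(10 − 0.058·43) = (903/5)/(3753/500) = 30100/1251 ≈ 24.061
Retention S: 1000/CN − 10 with CN=24.061 → S = 9500/301 ≈ 31.561 in
Initial abstraction Ia = S/5 = (9500/301)/5 = 1900/301 ≈ 6.312 in

S = 9500/301 in ≈ 31.561 in; Ia = 1900/301 in ≈ 6.312 in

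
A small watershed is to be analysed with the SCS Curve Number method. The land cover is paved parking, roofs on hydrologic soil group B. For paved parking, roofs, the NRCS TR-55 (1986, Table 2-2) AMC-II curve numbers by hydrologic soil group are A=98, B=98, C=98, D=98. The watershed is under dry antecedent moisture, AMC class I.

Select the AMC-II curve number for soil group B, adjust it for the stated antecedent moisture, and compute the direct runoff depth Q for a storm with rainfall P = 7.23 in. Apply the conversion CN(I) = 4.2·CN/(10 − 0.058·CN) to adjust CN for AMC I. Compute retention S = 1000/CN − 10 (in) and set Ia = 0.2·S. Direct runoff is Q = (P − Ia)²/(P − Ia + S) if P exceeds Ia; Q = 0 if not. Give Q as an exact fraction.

Q = 538707557089/80670204300 in ≈ 6.678 in

NRCS table: paved parking, roofs, soil group B → CN(II) = 98
Adjust CN=98 to AMC I: 4.2·98/(10 − 0.058·98) → (2058/5) ÷ (1079/250) = 102900/1079 ≈ 95.366
S = 1000/(102900/1079) − 10 = 500/1029 in ≈ 0.486 in
Ia = 0.2S: 0.2·0.486 = 0.097 in (exactly 100/1029)
Since P=7.230 > Ia=0.097: effective rainfall P−Ia = 733967/102900 in
Q = (733967/102900)²/((733967/102900) + 500/1029) = (538707557089/10588410000)/(783967/102900) = 538707557089/80670204300 in ≈ 6.678 in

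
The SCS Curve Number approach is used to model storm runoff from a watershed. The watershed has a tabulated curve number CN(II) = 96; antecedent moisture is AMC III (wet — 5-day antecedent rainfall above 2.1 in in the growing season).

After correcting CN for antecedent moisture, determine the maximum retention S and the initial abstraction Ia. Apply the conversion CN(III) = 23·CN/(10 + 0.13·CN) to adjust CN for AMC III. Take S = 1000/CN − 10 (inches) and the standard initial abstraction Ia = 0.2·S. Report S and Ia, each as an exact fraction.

Adjust CN=96 to AMC III: 23·96/(10 + 0.13·96) → 2208 ÷ (562/25) = 27600/281 ≈ 98.221
S = 1000/(27600/281) − 10 = 25/138 in ≈ 0.181 in
Ia = 0.2S: 0.2·0.181 = 0.036 in (exactly 5/138)

S = 25/138 in ≈ 0.181 in; Ia = 5/138 in ≈ 0.036 in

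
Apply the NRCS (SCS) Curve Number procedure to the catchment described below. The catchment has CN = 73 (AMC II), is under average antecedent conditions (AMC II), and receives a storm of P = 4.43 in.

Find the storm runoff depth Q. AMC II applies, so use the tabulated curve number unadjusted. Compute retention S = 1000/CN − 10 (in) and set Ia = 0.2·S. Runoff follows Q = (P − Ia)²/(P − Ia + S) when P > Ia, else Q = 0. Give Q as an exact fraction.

AMC II — tabulated CN = 73 applies directly.
Retention S: 1000/CN − 10 with CN=73.000 → S = 270/73 ≈ 3.699 in
Ia = 0.2·(270/73) = 54/73 in ≈ 0.740 in
Excess rainfall: 4.430 − 0.740 = 3.690 in; P > Ia so Q > 0
Q = (26939/7300)²/((26939/7300) + 270/73) = (725709721/53290000)/(53939/7300) = 725709721/393754700 in ≈ 1.843 in

Q = 725709721/393754700 in ≈ 1.843 in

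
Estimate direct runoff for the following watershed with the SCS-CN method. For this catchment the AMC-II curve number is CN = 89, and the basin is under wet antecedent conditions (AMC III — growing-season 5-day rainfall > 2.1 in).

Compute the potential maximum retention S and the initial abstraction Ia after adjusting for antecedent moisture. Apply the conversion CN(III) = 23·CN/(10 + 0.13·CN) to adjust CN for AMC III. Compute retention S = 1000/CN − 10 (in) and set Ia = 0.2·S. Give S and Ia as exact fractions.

CN(III) from CN(II)=89: (23·89)/(10 + 0.13·89) = 204700/2157 ≈ 94.900
S = 1000/(204700/2157) − 10 = 1100/2047 in ≈ 0.537 in
Ia = 0.2S: 0.2·0.537 = 0.107 in (exactly 220/2047)

S = 1100/2047 in ≈ 0.537 in; Ia = 220/2047 in ≈ 0.107 in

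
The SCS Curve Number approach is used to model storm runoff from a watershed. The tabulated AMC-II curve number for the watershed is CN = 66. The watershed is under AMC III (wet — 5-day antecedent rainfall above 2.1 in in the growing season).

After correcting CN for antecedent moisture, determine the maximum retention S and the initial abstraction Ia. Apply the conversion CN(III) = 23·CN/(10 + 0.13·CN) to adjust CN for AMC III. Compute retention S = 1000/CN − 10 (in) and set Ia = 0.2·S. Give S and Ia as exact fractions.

Adjust CN=66 to AMC III: 23·66/(10 + 0.13·66) → 1518 ÷ (929/50) = 75900/929 ≈ 81.701
Max retention: S = 1000/(75900/929) − 10 = 1700/759 in (≈ 2.240 in)
Ia = 0.2·(1700/759) = 340/759 in ≈ 0.448 in

S = 1700/759 in ≈ 2.240 in; Ia = 340/759 in ≈ 0.448 in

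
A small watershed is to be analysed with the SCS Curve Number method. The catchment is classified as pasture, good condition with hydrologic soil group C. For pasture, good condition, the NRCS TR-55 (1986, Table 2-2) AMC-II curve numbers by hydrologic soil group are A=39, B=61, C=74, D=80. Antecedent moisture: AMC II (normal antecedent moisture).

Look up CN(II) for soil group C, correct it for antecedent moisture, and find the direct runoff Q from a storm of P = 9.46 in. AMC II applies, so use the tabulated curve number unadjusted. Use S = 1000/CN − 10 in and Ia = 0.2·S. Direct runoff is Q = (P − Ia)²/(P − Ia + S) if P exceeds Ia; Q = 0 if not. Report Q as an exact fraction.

Q = 262472401/41996850 in ≈ 6.250 in

NRCS table: pasture, good condition, soil group C → CN(II) = 74
AMC II — tabulated CN = 74 applies directly.
S = 1000/74 − 10 = 130/37 in ≈ 3.514 in
Initial abstraction Ia = S/5 = (130/37)/5 = 26/37 ≈ 0.703 in
P − Ia = 9.460 − 0.703 = 16201/1850 ≈ 8.757 in (> 0, runoff occurs)
Runoff Q = (P−Ia)²/(P−Ia+S) = (8.757)²/(8.757+3.514) = 262472401/41996850 ≈ 6.250 in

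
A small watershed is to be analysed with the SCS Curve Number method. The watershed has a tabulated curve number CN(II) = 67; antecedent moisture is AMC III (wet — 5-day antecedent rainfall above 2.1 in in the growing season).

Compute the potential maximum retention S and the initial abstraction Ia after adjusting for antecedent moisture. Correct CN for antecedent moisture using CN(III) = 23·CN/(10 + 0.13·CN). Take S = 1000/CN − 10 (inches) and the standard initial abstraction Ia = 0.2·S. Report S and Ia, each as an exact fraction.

S = 3300/1541 in ≈ 2.141 in; Ia = 660/1541 in ≈ 0.428 in

Wet (AMC III): CN(III) = 23·67/(10 + 0.13·67) = 1541/(1871/100) = 154100/1871 ≈ 82.362
Max retention: S = 1000/(154100/1871) − 10 = 3300/1541 in (≈ 2.141 in)
Ia = 0.2S: 0.2·2.141 = 0.428 in (exactly 660/1541)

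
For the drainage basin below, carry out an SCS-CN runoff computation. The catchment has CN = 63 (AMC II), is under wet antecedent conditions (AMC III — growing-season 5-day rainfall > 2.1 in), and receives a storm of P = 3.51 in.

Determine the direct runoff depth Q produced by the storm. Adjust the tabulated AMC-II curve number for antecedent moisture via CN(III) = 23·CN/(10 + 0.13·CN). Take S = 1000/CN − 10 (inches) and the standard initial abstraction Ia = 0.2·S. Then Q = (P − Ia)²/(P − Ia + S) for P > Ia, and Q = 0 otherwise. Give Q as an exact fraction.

CN(III) from CN(II)=63: (23·63)/(10 + 0.13·63) = 144900/1819 ≈ 79.659
Max retention: S = 1000/(144900/1819) − 10 = 3700/1449 in (≈ 2.553 in)
Ia = 0.2S: 0.2·2.553 = 0.511 in (exactly 740/1449)
P − Ia = 3.510 − 0.511 = 434599/144900 ≈ 2.999 in (> 0, runoff occurs)
Runoff Q = (P−Ia)²/(P−Ia+S) = (2.999)²/(2.999+2.553) = 188876290801/116586395100 ≈ 1.620 in

Q = 188876290801/116586395100 in ≈ 1.620 in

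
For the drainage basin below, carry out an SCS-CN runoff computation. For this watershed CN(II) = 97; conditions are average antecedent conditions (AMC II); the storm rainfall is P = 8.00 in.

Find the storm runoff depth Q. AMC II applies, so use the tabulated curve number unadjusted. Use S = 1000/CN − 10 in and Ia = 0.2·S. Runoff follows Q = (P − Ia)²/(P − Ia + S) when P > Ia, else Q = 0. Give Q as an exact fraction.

Q = 5929/776 in ≈ 7.640 in

Average conditions: CN = 97 (no AMC adjustment).
Retention S: 1000/CN − 10 with CN=97.000 → S = 30/97 ≈ 0.309 in
Initial abstraction Ia = S/5 = (30/97)/5 = 6/97 ≈ 0.062 in
P − Ia = 8.000 − 0.062 = 770/97 ≈ 7.938 in (> 0, runoff occurs)
Q: (770/97)² ÷ (800/97) = 5929/776 in (≈ 7.640 in)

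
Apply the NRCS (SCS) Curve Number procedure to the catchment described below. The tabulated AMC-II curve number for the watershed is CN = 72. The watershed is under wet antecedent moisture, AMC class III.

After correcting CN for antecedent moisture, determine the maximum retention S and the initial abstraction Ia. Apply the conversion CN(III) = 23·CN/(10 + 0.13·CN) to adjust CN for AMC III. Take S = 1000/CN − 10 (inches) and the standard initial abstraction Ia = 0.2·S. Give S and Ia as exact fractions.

Adjust CN=72 to AMC III: 23·72/(10 + 0.13·72) → 1656 ÷ (484/25) = 10350/121 ≈ 85.537
Retention S: 1000/CN − 10 with CN=85.537 → S = 350/207 ≈ 1.691 in
Ia = 0.2·(350/207) = 70/207 in ≈ 0.338 in

S = 350/207 in ≈ 1.691 in; Ia = 70/207 in ≈ 0.338 in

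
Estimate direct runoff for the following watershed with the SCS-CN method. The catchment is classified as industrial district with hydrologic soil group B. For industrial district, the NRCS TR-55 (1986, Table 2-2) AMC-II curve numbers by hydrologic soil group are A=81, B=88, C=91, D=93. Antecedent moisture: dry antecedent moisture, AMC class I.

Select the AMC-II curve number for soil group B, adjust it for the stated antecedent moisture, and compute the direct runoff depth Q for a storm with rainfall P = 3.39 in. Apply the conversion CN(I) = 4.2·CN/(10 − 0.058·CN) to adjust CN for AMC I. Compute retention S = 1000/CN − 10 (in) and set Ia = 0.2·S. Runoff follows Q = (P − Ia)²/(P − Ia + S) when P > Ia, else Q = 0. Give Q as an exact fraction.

Q = 445336609/354993100 in ≈ 1.254 in

NRCS table: industrial district, soil group B → CN(II) = 88
Adjust CN=88 to AMC I: 4.2·88/(10 − 0.058·88) → (1848/5) ÷ (612/125) = 3850/51 ≈ 75.490
Max retention: S = 1000/(3850/51) − 10 = 250/77 in (≈ 3.247 in)
Ia = 0.2S: 0.2·3.247 = 0.649 in (exactly 50/77)
P − Ia = 3.390 − 0.649 = 21103/7700 ≈ 2.741 in (> 0, runoff occurs)
Runoff Q = (P−Ia)²/(P−Ia+S) = (2.741)²/(2.741+3.247) = 445336609/354993100 ≈ 1.254 in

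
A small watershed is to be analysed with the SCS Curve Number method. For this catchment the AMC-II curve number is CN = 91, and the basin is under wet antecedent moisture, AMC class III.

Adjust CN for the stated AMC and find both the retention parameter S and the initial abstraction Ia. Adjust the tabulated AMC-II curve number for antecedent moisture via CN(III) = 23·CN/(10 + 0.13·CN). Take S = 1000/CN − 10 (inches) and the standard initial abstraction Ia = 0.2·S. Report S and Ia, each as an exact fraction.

CN(III) from CN(II)=91: (23·91)/(10 + 0.13·91) = 209300/2183 ≈ 95.877
S = 1000/(209300/2183) − 10 = 900/2093 in ≈ 0.430 in
Ia = 0.2S: 0.2·0.430 = 0.086 in (exactly 180/2093)

S = 900/2093 in ≈ 0.430 in; Ia = 180/2093 in ≈ 0.086 in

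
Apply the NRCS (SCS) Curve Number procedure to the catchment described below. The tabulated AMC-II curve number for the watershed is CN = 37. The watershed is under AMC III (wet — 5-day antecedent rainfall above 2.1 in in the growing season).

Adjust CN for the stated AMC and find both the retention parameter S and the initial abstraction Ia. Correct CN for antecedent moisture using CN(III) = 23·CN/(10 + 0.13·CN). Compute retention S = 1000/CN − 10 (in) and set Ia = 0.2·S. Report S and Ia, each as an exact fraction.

Adjust CN=37 to AMC III: 23·37/(10 + 0.13·37) → 851 ÷ (1481/100) = 85100/1481 ≈ 57.461
Retention S: 1000/CN − 10 with CN=57.461 → S = 6300/851 ≈ 7.403 in
Ia = 0.2S: 0.2·7.403 = 1.481 in (exactly 1260/851)

S = 6300/851 in ≈ 7.403 in; Ia = 1260/851 in ≈ 1.481 in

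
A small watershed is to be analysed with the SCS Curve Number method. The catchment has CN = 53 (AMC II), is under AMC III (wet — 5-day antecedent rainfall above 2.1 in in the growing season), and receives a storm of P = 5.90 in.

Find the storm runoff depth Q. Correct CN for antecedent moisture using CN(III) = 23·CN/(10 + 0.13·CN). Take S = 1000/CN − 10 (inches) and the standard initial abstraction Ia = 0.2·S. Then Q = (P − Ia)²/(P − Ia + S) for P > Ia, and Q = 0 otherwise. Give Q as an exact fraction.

Wet (AMC III): CN(III) = 23·53/(10 + 0.13·53) = 1219/(1689/100) = 121900/1689 ≈ 72.173
S = 1000/(121900/1689) − 10 = 4700/1219 in ≈ 3.856 in
Ia = 0.2·(4700/1219) = 940/1219 in ≈ 0.771 in
Since P=5.900 > Ia=0.771: effective rainfall P−Ia = 62521/12190 in
Runoff Q = (P−Ia)²/(P−Ia+S) = (5.129)²/(5.129+3.856) = 3908875441/1335060990 ≈ 2.928 in

Q = 3908875441/1335060990 in ≈ 2.928 in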